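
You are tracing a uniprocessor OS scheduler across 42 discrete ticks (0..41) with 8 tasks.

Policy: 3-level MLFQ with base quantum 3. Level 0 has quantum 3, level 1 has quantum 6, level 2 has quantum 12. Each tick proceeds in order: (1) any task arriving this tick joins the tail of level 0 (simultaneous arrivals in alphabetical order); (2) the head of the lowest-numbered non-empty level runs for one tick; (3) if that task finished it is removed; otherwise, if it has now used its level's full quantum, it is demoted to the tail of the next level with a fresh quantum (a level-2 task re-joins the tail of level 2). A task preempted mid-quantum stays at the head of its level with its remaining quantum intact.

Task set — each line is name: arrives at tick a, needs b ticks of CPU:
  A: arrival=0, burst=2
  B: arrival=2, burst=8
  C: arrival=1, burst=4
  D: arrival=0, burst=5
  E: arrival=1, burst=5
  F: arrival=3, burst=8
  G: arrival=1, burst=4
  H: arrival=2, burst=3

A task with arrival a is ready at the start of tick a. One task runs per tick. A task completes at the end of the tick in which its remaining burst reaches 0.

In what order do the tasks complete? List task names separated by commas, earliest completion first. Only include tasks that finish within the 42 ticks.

completion order = A, H, D, C, E, G, B, F

t=0: L0/L1/L2 = AD/-/- → run A
t=1: L0/L1/L2 = ADCEG/-/- → run A
t=2: L0/L1/L2 = DCEGBH/-/- → run D
t=3: L0/L1/L2 = DCEGBHF/-/- → run D
t=4: L0/L1/L2 = DCEGBHF/-/- → run D
t=5: L0/L1/L2 = CEGBHF/D/- → run C
t=6: L0/L1/L2 = CEGBHF/D/- → run C
t=7: L0/L1/L2 = CEGBHF/D/- → run C
t=8: L0/L1/L2 = EGBHF/DC/- → run E
t=9: L0/L1/L2 = EGBHF/DC/- → run E
t=10: L0/L1/L2 = EGBHF/DC/- → run E
t=11: L0/L1/L2 = GBHF/DCE/- → run G
t=12: L0/L1/L2 = GBHF/DCE/- → run G
t=13: L0/L1/L2 = GBHF/DCE/- → run G
t=14: L0/L1/L2 = BHF/DCEG/- → run B
t=15: L0/L1/L2 = BHF/DCEG/- → run B
t=16: L0/L1/L2 = BHF/DCEG/- → run B
t=17: L0/L1/L2 = HF/DCEGB/- → run H
t=18: L0/L1/L2 = HF/DCEGB/- → run H
t=19: L0/L1/L2 = HF/DCEGB/- → run H
t=20: L0/L1/L2 = F/DCEGB/- → run F
t=21: L0/L1/L2 = F/DCEGB/- → run F
t=22: L0/L1/L2 = F/DCEGB/- → run F
t=23: L0/L1/L2 = -/DCEGBF/- → run D
t=24: L0/L1/L2 = -/DCEGBF/- → run D
t=25: L0/L1/L2 = -/CEGBF/- → run C
t=26: L0/L1/L2 = -/EGBF/- → run E
t=27: L0/L1/L2 = -/EGBF/- → run E
t=28: L0/L1/L2 = -/GBF/- → run G
t=29: L0/L1/L2 = -/BF/- → run B
t=30: L0/L1/L2 = -/BF/- → run B
t=31: L0/L1/L2 = -/BF/- → run B
t=32: L0/L1/L2 = -/BF/- → run B
t=33: L0/L1/L2 = -/BF/- → run B
t=34: L0/L1/L2 = -/F/- → run F
t=35: L0/L1/L2 = -/F/- → run F
t=36: L0/L1/L2 = -/F/- → run F
t=37: L0/L1/L2 = -/F/- → run F
t=38: L0/L1/L2 = -/F/- → run F
t=39: (idle)
t=40: (idle)
t=41: (idle)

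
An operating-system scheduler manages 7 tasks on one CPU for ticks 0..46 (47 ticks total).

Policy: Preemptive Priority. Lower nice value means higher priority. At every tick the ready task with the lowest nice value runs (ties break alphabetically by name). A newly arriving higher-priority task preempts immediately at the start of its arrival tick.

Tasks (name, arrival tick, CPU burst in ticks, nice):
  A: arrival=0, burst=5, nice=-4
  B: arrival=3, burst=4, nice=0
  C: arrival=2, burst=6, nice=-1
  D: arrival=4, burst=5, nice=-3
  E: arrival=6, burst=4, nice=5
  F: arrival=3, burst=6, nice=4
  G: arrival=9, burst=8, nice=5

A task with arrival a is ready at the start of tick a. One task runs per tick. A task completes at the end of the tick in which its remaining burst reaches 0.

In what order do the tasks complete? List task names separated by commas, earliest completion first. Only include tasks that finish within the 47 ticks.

t=0: ready={A} → run A
t=1: ready={A} → run A
t=2: ready={A,C} → run A
t=3: ready={A,B,C,F} → run A
t=4: ready={A,B,C,D,F} → run A
t=5: ready={B,C,D,F} → run D
t=6: ready={B,C,D,E,F} → run D
t=7: ready={B,C,D,E,F} → run D
t=8: ready={B,C,D,E,F} → run D
t=9: ready={B,C,D,E,F,G} → run D
t=10: ready={B,C,E,F,G} → run C
t=11: ready={B,C,E,F,G} → run C
t=12: ready={B,C,E,F,G} → run C
t=13: ready={B,C,E,F,G} → run C
t=14: ready={B,C,E,F,G} → run C
t=15: ready={B,C,E,F,G} → run C
t=16: ready={B,E,F,G} → run B
t=17: ready={B,E,F,G} → run B
t=18: ready={B,E,F,G} → run B
t=19: ready={B,E,F,G} → run B
t=20: ready={E,F,G} → run F
t=21: ready={E,F,G} → run F
t=22: ready={E,F,G} → run F
t=23: ready={E,F,G} → run F
t=24: ready={E,F,G} → run F
t=25: ready={E,F,G} → run F
t=26: ready={E,G} → run E
t=27: ready={E,G} → run E
t=28: ready={E,G} → run E
t=29: ready={E,G} → run E
t=30: ready={G} → run G
t=31: ready={G} → run G
t=32: ready={G} → run G
t=33: ready={G} → run G
t=34: ready={G} → run G
t=35: ready={G} → run G
t=36: ready={G} → run G
t=37: ready={G} → run G
t=38: (idle)
t=39: (idle)
t=40: (idle)
t=41: (idle)
t=42: (idle)
t=43: (idle)
t=44: (idle)
t=45: (idle)
t=46: (idle)

completion order = A, D, C, B, F, E, G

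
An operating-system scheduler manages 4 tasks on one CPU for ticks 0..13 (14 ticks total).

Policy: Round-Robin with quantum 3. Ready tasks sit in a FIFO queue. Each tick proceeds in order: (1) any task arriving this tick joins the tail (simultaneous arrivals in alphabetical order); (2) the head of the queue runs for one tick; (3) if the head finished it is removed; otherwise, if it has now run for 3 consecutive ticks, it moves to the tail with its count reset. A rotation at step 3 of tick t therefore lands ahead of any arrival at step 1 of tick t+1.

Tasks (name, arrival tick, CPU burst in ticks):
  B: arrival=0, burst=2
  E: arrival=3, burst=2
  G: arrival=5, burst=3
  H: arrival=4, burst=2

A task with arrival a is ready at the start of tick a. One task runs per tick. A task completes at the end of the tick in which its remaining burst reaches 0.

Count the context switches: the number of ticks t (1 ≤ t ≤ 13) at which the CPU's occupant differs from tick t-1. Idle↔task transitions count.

context switches = 5

t=0: queue=[B] q_used=0 → run B
t=1: queue=[B] q_used=1 → run B
t=2: (idle)
t=3: queue=[E] q_used=0 → run E
t=4: queue=[E,H] q_used=1 → run E
t=5: queue=[H,G] q_used=0 → run H
t=6: queue=[H,G] q_used=1 → run H
t=7: queue=[G] q_used=0 → run G
t=8: queue=[G] q_used=1 → run G
t=9: queue=[G] q_used=2 → run G
t=10: (idle)
t=11: (idle)
t=12: (idle)
t=13: (idle)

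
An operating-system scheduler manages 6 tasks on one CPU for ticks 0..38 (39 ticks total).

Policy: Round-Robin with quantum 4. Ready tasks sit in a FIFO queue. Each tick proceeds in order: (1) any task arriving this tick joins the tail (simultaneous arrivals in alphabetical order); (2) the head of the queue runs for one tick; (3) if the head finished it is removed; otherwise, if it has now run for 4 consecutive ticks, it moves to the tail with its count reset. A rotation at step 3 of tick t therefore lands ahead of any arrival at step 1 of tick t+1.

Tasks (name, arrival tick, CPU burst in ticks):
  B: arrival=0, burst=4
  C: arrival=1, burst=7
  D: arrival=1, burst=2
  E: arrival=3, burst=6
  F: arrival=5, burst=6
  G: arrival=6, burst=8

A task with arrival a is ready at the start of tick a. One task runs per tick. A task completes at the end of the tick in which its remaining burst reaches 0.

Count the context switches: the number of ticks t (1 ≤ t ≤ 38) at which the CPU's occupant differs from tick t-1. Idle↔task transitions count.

context switches = 10

t=0: queue=[B] q_used=0 → run B
t=1: queue=[B,C,D] q_used=1 → run B
t=2: queue=[B,C,D] q_used=2 → run B
t=3: queue=[B,C,D,E] q_used=3 → run B
t=4: queue=[C,D,E] q_used=0 → run C
t=5: queue=[C,D,E,F] q_used=1 → run C
t=6: queue=[C,D,E,F,G] q_used=2 → run C
t=7: queue=[C,D,E,F,G] q_used=3 → run C
t=8: queue=[D,E,F,G,C] q_used=0 → run D
t=9: queue=[D,E,F,G,C] q_used=1 → run D
t=10: queue=[E,F,G,C] q_used=0 → run E
t=11: queue=[E,F,G,C] q_used=1 → run E
t=12: queue=[E,F,G,C] q_used=2 → run E
t=13: queue=[E,F,G,C] q_used=3 → run E
t=14: queue=[F,G,C,E] q_used=0 → run F
t=15: queue=[F,G,C,E] q_used=1 → run F
t=16: queue=[F,G,C,E] q_used=2 → run F
t=17: queue=[F,G,C,E] q_used=3 → run F
t=18: queue=[G,C,E,F] q_used=0 → run G
t=19: queue=[G,C,E,F] q_used=1 → run G
t=20: queue=[G,C,E,F] q_used=2 → run G
t=21: queue=[G,C,E,F] q_used=3 → run G
t=22: queue=[C,E,F,G] q_used=0 → run C
t=23: queue=[C,E,F,G] q_used=1 → run C
t=24: queue=[C,E,F,G] q_used=2 → run C
t=25: queue=[E,F,G] q_used=0 → run E
t=26: queue=[E,F,G] q_used=1 → run E
t=27: queue=[F,G] q_used=0 → run F
t=28: queue=[F,G] q_used=1 → run F
t=29: queue=[G] q_used=0 → run G
t=30: queue=[G] q_used=1 → run G
t=31: queue=[G] q_used=2 → run G
t=32: queue=[G] q_used=3 → run G
t=33: (idle)
t=34: (idle)
t=35: (idle)
t=36: (idle)
t=37: (idle)
t=38: (idle)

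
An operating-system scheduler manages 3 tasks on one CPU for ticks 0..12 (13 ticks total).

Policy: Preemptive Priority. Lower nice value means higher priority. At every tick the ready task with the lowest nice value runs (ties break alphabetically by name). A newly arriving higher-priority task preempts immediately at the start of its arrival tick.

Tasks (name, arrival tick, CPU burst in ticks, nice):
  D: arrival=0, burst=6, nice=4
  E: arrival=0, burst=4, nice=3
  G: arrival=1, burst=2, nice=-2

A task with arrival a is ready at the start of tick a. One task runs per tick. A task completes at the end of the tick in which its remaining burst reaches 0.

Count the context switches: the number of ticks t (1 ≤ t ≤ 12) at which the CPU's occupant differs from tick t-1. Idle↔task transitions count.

context switches = 4

t=0: ready={D,E} → run E
t=1: ready={D,E,G} → run G
t=2: ready={D,E,G} → run G
t=3: ready={D,E} → run E
t=4: ready={D,E} → run E
t=5: ready={D,E} → run E
t=6: ready={D} → run D
t=7: ready={D} → run D
t=8: ready={D} → run D
t=9: ready={D} → run D
t=10: ready={D} → run D
t=11: ready={D} → run D
t=12: (idle)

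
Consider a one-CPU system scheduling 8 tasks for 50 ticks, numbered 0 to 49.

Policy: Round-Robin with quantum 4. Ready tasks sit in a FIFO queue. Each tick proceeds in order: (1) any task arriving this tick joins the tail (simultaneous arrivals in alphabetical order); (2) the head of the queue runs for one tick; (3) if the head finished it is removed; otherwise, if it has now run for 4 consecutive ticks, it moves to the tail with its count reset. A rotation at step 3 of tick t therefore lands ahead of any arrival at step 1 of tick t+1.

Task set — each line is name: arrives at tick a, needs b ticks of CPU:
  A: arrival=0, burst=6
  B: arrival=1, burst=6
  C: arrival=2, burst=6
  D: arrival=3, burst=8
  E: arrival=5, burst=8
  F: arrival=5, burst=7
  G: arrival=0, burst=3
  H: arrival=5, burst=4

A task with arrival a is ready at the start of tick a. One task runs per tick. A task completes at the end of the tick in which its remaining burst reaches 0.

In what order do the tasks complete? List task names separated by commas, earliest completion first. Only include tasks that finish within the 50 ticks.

t=0: queue=[A,G] q_used=0 → run A
t=1: queue=[A,G,B] q_used=1 → run A
t=2: queue=[A,G,B,C] q_used=2 → run A
t=3: queue=[A,G,B,C,D] q_used=3 → run A
t=4: queue=[G,B,C,D,A] q_used=0 → run G
t=5: queue=[G,B,C,D,A,E,F,H] q_used=1 → run G
t=6: queue=[G,B,C,D,A,E,F,H] q_used=2 → run G
t=7: queue=[B,C,D,A,E,F,H] q_used=0 → run B
t=8: queue=[B,C,D,A,E,F,H] q_used=1 → run B
t=9: queue=[B,C,D,A,E,F,H] q_used=2 → run B
t=10: queue=[B,C,D,A,E,F,H] q_used=3 → run B
t=11: queue=[C,D,A,E,F,H,B] q_used=0 → run C
t=12: queue=[C,D,A,E,F,H,B] q_used=1 → run C
t=13: queue=[C,D,A,E,F,H,B] q_used=2 → run C
t=14: queue=[C,D,A,E,F,H,B] q_used=3 → run C
t=15: queue=[D,A,E,F,H,B,C] q_used=0 → run D
t=16: queue=[D,A,E,F,H,B,C] q_used=1 → run D
t=17: queue=[D,A,E,F,H,B,C] q_used=2 → run D
t=18: queue=[D,A,E,F,H,B,C] q_used=3 → run D
t=19: queue=[A,E,F,H,B,C,D] q_used=0 → run A
t=20: queue=[A,E,F,H,B,C,D] q_used=1 → run A
t=21: queue=[E,F,H,B,C,D] q_used=0 → run E
t=22: queue=[E,F,H,B,C,D] q_used=1 → run E
t=23: queue=[E,F,H,B,C,D] q_used=2 → run E
t=24: queue=[E,F,H,B,C,D] q_used=3 → run E
t=25: queue=[F,H,B,C,D,E] q_used=0 → run F
t=26: queue=[F,H,B,C,D,E] q_used=1 → run F
t=27: queue=[F,H,B,C,D,E] q_used=2 → run F
t=28: queue=[F,H,B,C,D,E] q_used=3 → run F
t=29: queue=[H,B,C,D,E,F] q_used=0 → run H
t=30: queue=[H,B,C,D,E,F] q_used=1 → run H
t=31: queue=[H,B,C,D,E,F] q_used=2 → run H
t=32: queue=[H,B,C,D,E,F] q_used=3 → run H
t=33: queue=[B,C,D,E,F] q_used=0 → run B
t=34: queue=[B,C,D,E,F] q_used=1 → run B
t=35: queue=[C,D,E,F] q_used=0 → run C
t=36: queue=[C,D,E,F] q_used=1 → run C
t=37: queue=[D,E,F] q_used=0 → run D
t=38: queue=[D,E,F] q_used=1 → run D
t=39: queue=[D,E,F] q_used=2 → run D
t=40: queue=[D,E,F] q_used=3 → run D
t=41: queue=[E,F] q_used=0 → run E
t=42: queue=[E,F] q_used=1 → run E
t=43: queue=[E,F] q_used=2 → run E
t=44: queue=[E,F] q_used=3 → run E
t=45: queue=[F] q_used=0 → run F
t=46: queue=[F] q_used=1 → run F
t=47: queue=[F] q_used=2 → run F
t=48: (idle)
t=49: (idle)

completion order = G, A, H, B, C, D, E, F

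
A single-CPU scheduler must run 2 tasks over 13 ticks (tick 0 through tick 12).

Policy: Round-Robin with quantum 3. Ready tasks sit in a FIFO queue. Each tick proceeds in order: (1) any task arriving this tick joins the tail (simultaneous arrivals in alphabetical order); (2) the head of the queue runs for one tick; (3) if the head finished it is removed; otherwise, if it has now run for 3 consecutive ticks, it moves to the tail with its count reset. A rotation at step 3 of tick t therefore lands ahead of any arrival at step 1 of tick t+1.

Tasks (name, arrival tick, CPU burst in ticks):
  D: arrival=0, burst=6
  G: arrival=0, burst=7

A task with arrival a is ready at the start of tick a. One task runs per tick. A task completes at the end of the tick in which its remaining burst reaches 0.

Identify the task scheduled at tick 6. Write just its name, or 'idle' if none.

t=0: queue=[D,G] q_used=0 → run D
t=1: queue=[D,G] q_used=1 → run D
t=2: queue=[D,G] q_used=2 → run D
t=3: queue=[G,D] q_used=0 → run G
t=4: queue=[G,D] q_used=1 → run G
t=5: queue=[G,D] q_used=2 → run G
t=6: queue=[D,G] q_used=0 → run D
t=7: queue=[D,G] q_used=1 → run D
t=8: queue=[D,G] q_used=2 → run D
t=9: queue=[G] q_used=0 → run G
t=10: queue=[G] q_used=1 → run G
t=11: queue=[G] q_used=2 → run G
t=12: queue=[G] q_used=0 → run G

running at tick 6 = D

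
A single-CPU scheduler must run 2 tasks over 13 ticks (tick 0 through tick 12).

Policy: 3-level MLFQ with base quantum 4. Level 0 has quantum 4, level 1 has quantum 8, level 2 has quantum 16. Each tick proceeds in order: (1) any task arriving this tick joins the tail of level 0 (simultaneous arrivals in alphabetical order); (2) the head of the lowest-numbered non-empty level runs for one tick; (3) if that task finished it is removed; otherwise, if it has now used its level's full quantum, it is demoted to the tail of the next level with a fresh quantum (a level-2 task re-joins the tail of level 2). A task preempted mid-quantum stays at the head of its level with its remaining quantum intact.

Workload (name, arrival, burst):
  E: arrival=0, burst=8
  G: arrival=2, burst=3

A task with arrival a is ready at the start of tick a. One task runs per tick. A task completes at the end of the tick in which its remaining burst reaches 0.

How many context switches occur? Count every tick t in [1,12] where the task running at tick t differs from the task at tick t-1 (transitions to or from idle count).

context switches = 3

t=0: L0/L1/L2 = E/-/- → run E
t=1: L0/L1/L2 = E/-/- → run E
t=2: L0/L1/L2 = EG/-/- → run E
t=3: L0/L1/L2 = EG/-/- → run E
t=4: L0/L1/L2 = G/E/- → run G
t=5: L0/L1/L2 = G/E/- → run G
t=6: L0/L1/L2 = G/E/- → run G
t=7: L0/L1/L2 = -/E/- → run E
t=8: L0/L1/L2 = -/E/- → run E
t=9: L0/L1/L2 = -/E/- → run E
t=10: L0/L1/L2 = -/E/- → run E
t=11: (idle)
t=12: (idle)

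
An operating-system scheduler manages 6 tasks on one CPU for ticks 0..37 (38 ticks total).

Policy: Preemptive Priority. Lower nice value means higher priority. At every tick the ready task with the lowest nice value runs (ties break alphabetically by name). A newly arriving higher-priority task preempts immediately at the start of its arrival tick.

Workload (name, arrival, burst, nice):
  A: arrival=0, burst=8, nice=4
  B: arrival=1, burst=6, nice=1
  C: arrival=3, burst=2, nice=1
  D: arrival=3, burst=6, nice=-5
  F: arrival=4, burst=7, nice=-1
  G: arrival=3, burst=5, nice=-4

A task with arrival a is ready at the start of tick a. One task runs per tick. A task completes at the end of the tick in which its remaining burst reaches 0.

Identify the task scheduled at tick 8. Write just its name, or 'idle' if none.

running at tick 8 = D

t=0: ready={A} → run A
t=1: ready={A,B} → run B
t=2: ready={A,B} → run B
t=3: ready={A,B,C,D,G} → run D
t=4: ready={A,B,C,D,F,G} → run D
t=5: ready={A,B,C,D,F,G} → run D
t=6: ready={A,B,C,D,F,G} → run D
t=7: ready={A,B,C,D,F,G} → run D
t=8: ready={A,B,C,D,F,G} → run D
t=9: ready={A,B,C,F,G} → run G
t=10: ready={A,B,C,F,G} → run G
t=11: ready={A,B,C,F,G} → run G
t=12: ready={A,B,C,F,G} → run G
t=13: ready={A,B,C,F,G} → run G
t=14: ready={A,B,C,F} → run F
t=15: ready={A,B,C,F} → run F
t=16: ready={A,B,C,F} → run F
t=17: ready={A,B,C,F} → run F
t=18: ready={A,B,C,F} → run F
t=19: ready={A,B,C,F} → run F
t=20: ready={A,B,C,F} → run F
t=21: ready={A,B,C} → run B
t=22: ready={A,B,C} → run B
t=23: ready={A,B,C} → run B
t=24: ready={A,B,C} → run B
t=25: ready={A,C} → run C
t=26: ready={A,C} → run C
t=27: ready={A} → run A
t=28: ready={A} → run A
t=29: ready={A} → run A
t=30: ready={A} → run A
t=31: ready={A} → run A
t=32: ready={A} → run A
t=33: ready={A} → run A
t=34: (idle)
t=35: (idle)
t=36: (idle)
t=37: (idle)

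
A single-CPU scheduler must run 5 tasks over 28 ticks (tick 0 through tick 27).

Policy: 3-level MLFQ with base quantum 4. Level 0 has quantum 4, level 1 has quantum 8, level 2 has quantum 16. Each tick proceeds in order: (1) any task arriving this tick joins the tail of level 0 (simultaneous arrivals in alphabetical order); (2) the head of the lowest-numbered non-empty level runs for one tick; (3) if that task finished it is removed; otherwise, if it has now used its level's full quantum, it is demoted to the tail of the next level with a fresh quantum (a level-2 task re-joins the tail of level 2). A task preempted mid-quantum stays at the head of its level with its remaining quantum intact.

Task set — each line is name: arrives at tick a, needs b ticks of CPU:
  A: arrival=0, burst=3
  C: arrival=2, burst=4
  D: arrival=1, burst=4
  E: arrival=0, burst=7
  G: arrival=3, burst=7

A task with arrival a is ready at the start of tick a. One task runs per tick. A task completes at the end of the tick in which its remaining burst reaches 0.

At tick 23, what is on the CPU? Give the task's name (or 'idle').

running at tick 23 = G

t=0: L0/L1/L2 = AE/-/- → run A
t=1: L0/L1/L2 = AED/-/- → run A
t=2: L0/L1/L2 = AEDC/-/- → run A
t=3: L0/L1/L2 = EDCG/-/- → run E
t=4: L0/L1/L2 = EDCG/-/- → run E
t=5: L0/L1/L2 = EDCG/-/- → run E
t=6: L0/L1/L2 = EDCG/-/- → run E
t=7: L0/L1/L2 = DCG/E/- → run D
t=8: L0/L1/L2 = DCG/E/- → run D
t=9: L0/L1/L2 = DCG/E/- → run D
t=10: L0/L1/L2 = DCG/E/- → run D
t=11: L0/L1/L2 = CG/E/- → run C
t=12: L0/L1/L2 = CG/E/- → run C
t=13: L0/L1/L2 = CG/E/- → run C
t=14: L0/L1/L2 = CG/E/- → run C
t=15: L0/L1/L2 = G/E/- → run G
t=16: L0/L1/L2 = G/E/- → run G
t=17: L0/L1/L2 = G/E/- → run G
t=18: L0/L1/L2 = G/E/- → run G
t=19: L0/L1/L2 = -/EG/- → run E
t=20: L0/L1/L2 = -/EG/- → run E
t=21: L0/L1/L2 = -/EG/- → run E
t=22: L0/L1/L2 = -/G/- → run G
t=23: L0/L1/L2 = -/G/- → run G
t=24: L0/L1/L2 = -/G/- → run G
t=25: (idle)
t=26: (idle)
t=27: (idle)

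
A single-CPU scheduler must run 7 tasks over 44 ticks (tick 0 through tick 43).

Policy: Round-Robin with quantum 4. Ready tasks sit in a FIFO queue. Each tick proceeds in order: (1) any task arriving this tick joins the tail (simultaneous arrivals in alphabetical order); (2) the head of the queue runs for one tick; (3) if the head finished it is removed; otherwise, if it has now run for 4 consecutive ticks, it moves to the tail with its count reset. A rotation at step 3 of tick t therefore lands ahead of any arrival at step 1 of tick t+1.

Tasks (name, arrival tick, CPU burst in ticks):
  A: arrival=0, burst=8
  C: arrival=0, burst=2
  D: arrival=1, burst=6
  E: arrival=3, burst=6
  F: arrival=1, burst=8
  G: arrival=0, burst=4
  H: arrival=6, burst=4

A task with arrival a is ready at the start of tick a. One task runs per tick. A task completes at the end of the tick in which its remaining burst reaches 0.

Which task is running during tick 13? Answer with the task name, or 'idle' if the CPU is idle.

running at tick 13 = D

t=0: queue=[A,C,G] q_used=0 → run A
t=1: queue=[A,C,G,D,F] q_used=1 → run A
t=2: queue=[A,C,G,D,F] q_used=2 → run A
t=3: queue=[A,C,G,D,F,E] q_used=3 → run A
t=4: queue=[C,G,D,F,E,A] q_used=0 → run C
t=5: queue=[C,G,D,F,E,A] q_used=1 → run C
t=6: queue=[G,D,F,E,A,H] q_used=0 → run G
t=7: queue=[G,D,F,E,A,H] q_used=1 → run G
t=8: queue=[G,D,F,E,A,H] q_used=2 → run G
t=9: queue=[G,D,F,E,A,H] q_used=3 → run G
t=10: queue=[D,F,E,A,H] q_used=0 → run D
t=11: queue=[D,F,E,A,H] q_used=1 → run D
t=12: queue=[D,F,E,A,H] q_used=2 → run D
t=13: queue=[D,F,E,A,H] q_used=3 → run D
t=14: queue=[F,E,A,H,D] q_used=0 → run F
t=15: queue=[F,E,A,H,D] q_used=1 → run F
t=16: queue=[F,E,A,H,D] q_used=2 → run F
t=17: queue=[F,E,A,H,D] q_used=3 → run F
t=18: queue=[E,A,H,D,F] q_used=0 → run E
t=19: queue=[E,A,H,D,F] q_used=1 → run E
t=20: queue=[E,A,H,D,F] q_used=2 → run E
t=21: queue=[E,A,H,D,F] q_used=3 → run E
t=22: queue=[A,H,D,F,E] q_used=0 → run A
t=23: queue=[A,H,D,F,E] q_used=1 → run A
t=24: queue=[A,H,D,F,E] q_used=2 → run A
t=25: queue=[A,H,D,F,E] q_used=3 → run A
t=26: queue=[H,D,F,E] q_used=0 → run H
t=27: queue=[H,D,F,E] q_used=1 → run H
t=28: queue=[H,D,F,E] q_used=2 → run H
t=29: queue=[H,D,F,E] q_used=3 → run H
t=30: queue=[D,F,E] q_used=0 → run D
t=31: queue=[D,F,E] q_used=1 → run D
t=32: queue=[F,E] q_used=0 → run F
t=33: queue=[F,E] q_used=1 → run F
t=34: queue=[F,E] q_used=2 → run F
t=35: queue=[F,E] q_used=3 → run F
t=36: queue=[E] q_used=0 → run E
t=37: queue=[E] q_used=1 → run E
t=38: (idle)
t=39: (idle)
t=40: (idle)
t=41: (idle)
t=42: (idle)
t=43: (idle)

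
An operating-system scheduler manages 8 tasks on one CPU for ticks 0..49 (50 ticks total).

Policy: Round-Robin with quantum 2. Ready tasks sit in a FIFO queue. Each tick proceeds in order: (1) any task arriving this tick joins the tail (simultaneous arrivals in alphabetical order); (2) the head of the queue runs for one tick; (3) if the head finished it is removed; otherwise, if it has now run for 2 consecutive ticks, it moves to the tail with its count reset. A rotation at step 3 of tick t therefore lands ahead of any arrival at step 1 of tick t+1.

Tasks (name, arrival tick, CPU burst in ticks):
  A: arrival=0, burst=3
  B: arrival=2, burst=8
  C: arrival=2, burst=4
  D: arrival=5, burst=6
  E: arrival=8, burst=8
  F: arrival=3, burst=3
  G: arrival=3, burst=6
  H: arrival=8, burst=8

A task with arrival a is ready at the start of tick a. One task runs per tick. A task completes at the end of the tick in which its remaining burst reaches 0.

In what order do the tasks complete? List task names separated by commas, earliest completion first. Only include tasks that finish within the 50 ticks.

t=0: queue=[A] q_used=0 → run A
t=1: queue=[A] q_used=1 → run A
t=2: queue=[A,B,C] q_used=0 → run A
t=3: queue=[B,C,F,G] q_used=0 → run B
t=4: queue=[B,C,F,G] q_used=1 → run B
t=5: queue=[C,F,G,B,D] q_used=0 → run C
t=6: queue=[C,F,G,B,D] q_used=1 → run C
t=7: queue=[F,G,B,D,C] q_used=0 → run F
t=8: queue=[F,G,B,D,C,E,H] q_used=1 → run F
t=9: queue=[G,B,D,C,E,H,F] q_used=0 → run G
t=10: queue=[G,B,D,C,E,H,F] q_used=1 → run G
t=11: queue=[B,D,C,E,H,F,G] q_used=0 → run B
t=12: queue=[B,D,C,E,H,F,G] q_used=1 → run B
t=13: queue=[D,C,E,H,F,G,B] q_used=0 → run D
t=14: queue=[D,C,E,H,F,G,B] q_used=1 → run D
t=15: queue=[C,E,H,F,G,B,D] q_used=0 → run C
t=16: queue=[C,E,H,F,G,B,D] q_used=1 → run C
t=17: queue=[E,H,F,G,B,D] q_used=0 → run E
t=18: queue=[E,H,F,G,B,D] q_used=1 → run E
t=19: queue=[H,F,G,B,D,E] q_used=0 → run H
t=20: queue=[H,F,G,B,D,E] q_used=1 → run H
t=21: queue=[F,G,B,D,E,H] q_used=0 → run F
t=22: queue=[G,B,D,E,H] q_used=0 → run G
t=23: queue=[G,B,D,E,H] q_used=1 → run G
t=24: queue=[B,D,E,H,G] q_used=0 → run B
t=25: queue=[B,D,E,H,G] q_used=1 → run B
t=26: queue=[D,E,H,G,B] q_used=0 → run D
t=27: queue=[D,E,H,G,B] q_used=1 → run D
t=28: queue=[E,H,G,B,D] q_used=0 → run E
t=29: queue=[E,H,G,B,D] q_used=1 → run E
t=30: queue=[H,G,B,D,E] q_used=0 → run H
t=31: queue=[H,G,B,D,E] q_used=1 → run H
t=32: queue=[G,B,D,E,H] q_used=0 → run G
t=33: queue=[G,B,D,E,H] q_used=1 → run G
t=34: queue=[B,D,E,H] q_used=0 → run B
t=35: queue=[B,D,E,H] q_used=1 → run B
t=36: queue=[D,E,H] q_used=0 → run D
t=37: queue=[D,E,H] q_used=1 → run D
t=38: queue=[E,H] q_used=0 → run E
t=39: queue=[E,H] q_used=1 → run E
t=40: queue=[H,E] q_used=0 → run H
t=41: queue=[H,E] q_used=1 → run H
t=42: queue=[E,H] q_used=0 → run E
t=43: queue=[E,H] q_used=1 → run E
t=44: queue=[H] q_used=0 → run H
t=45: queue=[H] q_used=1 → run H
t=46: (idle)
t=47: (idle)
t=48: (idle)
t=49: (idle)

completion order = A, C, F, G, B, D, E, H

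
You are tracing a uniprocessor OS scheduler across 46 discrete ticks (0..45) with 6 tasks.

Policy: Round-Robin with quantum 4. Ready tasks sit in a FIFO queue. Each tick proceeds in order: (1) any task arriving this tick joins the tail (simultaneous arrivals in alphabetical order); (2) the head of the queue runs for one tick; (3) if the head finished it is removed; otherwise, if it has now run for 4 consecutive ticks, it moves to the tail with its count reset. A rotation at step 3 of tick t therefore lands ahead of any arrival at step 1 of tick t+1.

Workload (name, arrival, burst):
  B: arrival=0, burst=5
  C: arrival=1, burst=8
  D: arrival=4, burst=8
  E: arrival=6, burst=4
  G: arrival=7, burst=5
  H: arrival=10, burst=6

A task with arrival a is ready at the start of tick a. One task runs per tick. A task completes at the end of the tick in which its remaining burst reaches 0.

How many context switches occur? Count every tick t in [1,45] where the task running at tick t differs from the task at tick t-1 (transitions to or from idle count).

t=0: queue=[B] q_used=0 → run B
t=1: queue=[B,C] q_used=1 → run B
t=2: queue=[B,C] q_used=2 → run B
t=3: queue=[B,C] q_used=3 → run B
t=4: queue=[C,B,D] q_used=0 → run C
t=5: queue=[C,B,D] q_used=1 → run C
t=6: queue=[C,B,D,E] q_used=2 → run C
t=7: queue=[C,B,D,E,G] q_used=3 → run C
t=8: queue=[B,D,E,G,C] q_used=0 → run B
t=9: queue=[D,E,G,C] q_used=0 → run D
t=10: queue=[D,E,G,C,H] q_used=1 → run D
t=11: queue=[D,E,G,C,H] q_used=2 → run D
t=12: queue=[D,E,G,C,H] q_used=3 → run D
t=13: queue=[E,G,C,H,D] q_used=0 → run E
t=14: queue=[E,G,C,H,D] q_used=1 → run E
t=15: queue=[E,G,C,H,D] q_used=2 → run E
t=16: queue=[E,G,C,H,D] q_used=3 → run E
t=17: queue=[G,C,H,D] q_used=0 → run G
t=18: queue=[G,C,H,D] q_used=1 → run G
t=19: queue=[G,C,H,D] q_used=2 → run G
t=20: queue=[G,C,H,D] q_used=3 → run G
t=21: queue=[C,H,D,G] q_used=0 → run C
t=22: queue=[C,H,D,G] q_used=1 → run C
t=23: queue=[C,H,D,G] q_used=2 → run C
t=24: queue=[C,H,D,G] q_used=3 → run C
t=25: queue=[H,D,G] q_used=0 → run H
t=26: queue=[H,D,G] q_used=1 → run H
t=27: queue=[H,D,G] q_used=2 → run H
t=28: queue=[H,D,G] q_used=3 → run H
t=29: queue=[D,G,H] q_used=0 → run D
t=30: queue=[D,G,H] q_used=1 → run D
t=31: queue=[D,G,H] q_used=2 → run D
t=32: queue=[D,G,H] q_used=3 → run D
t=33: queue=[G,H] q_used=0 → run G
t=34: queue=[H] q_used=0 → run H
t=35: queue=[H] q_used=1 → run H
t=36: (idle)
t=37: (idle)
t=38: (idle)
t=39: (idle)
t=40: (idle)
t=41: (idle)
t=42: (idle)
t=43: (idle)
t=44: (idle)
t=45: (idle)

context switches = 11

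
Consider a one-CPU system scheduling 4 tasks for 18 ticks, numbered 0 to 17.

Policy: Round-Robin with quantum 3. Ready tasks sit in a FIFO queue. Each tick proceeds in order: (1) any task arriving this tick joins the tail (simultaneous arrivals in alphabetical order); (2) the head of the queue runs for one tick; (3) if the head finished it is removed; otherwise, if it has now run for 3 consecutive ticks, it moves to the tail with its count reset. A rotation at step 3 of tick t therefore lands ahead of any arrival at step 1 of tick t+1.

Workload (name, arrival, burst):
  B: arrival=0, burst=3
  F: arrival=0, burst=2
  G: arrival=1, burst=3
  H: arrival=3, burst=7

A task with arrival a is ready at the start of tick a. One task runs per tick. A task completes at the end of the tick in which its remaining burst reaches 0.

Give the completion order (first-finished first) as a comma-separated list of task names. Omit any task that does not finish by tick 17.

t=0: queue=[B,F] q_used=0 → run B
t=1: queue=[B,F,G] q_used=1 → run B
t=2: queue=[B,F,G] q_used=2 → run B
t=3: queue=[F,G,H] q_used=0 → run F
t=4: queue=[F,G,H] q_used=1 → run F
t=5: queue=[G,H] q_used=0 → run G
t=6: queue=[G,H] q_used=1 → run G
t=7: queue=[G,H] q_used=2 → run G
t=8: queue=[H] q_used=0 → run H
t=9: queue=[H] q_used=1 → run H
t=10: queue=[H] q_used=2 → run H
t=11: queue=[H] q_used=0 → run H
t=12: queue=[H] q_used=1 → run H
t=13: queue=[H] q_used=2 → run H
t=14: queue=[H] q_used=0 → run H
t=15: (idle)
t=16: (idle)
t=17: (idle)

completion order = B, F, G, H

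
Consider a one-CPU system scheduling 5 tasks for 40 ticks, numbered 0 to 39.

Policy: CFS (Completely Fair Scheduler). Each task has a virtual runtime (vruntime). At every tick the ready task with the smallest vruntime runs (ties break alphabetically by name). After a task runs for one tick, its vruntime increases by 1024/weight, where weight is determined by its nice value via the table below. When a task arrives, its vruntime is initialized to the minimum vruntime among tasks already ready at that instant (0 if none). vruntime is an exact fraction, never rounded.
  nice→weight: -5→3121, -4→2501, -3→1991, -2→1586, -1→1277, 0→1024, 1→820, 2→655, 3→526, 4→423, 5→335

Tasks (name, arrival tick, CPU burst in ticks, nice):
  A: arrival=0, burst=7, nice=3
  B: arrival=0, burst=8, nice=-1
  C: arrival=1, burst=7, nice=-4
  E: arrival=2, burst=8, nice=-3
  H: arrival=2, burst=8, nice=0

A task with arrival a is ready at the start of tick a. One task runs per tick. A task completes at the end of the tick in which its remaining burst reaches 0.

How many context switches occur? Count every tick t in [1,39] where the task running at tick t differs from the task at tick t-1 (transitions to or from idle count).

t=0: vr[A=0 B=0] → run A
t=1: vr[A=512/263 B=0 C=0] → run B
t=2: vr[A=512/263 B=1024/1277 C=0 E=0 H=0] → run C
t=3: vr[A=512/263 B=1024/1277 C=1024/2501 E=0 H=0] → run E
t=4: vr[A=512/263 B=1024/1277 C=1024/2501 E=1024/1991 H=0] → run H
t=5: vr[A=512/263 B=1024/1277 C=1024/2501 E=1024/1991 H=1] → run C
t=6: vr[A=512/263 B=1024/1277 C=2048/2501 E=1024/1991 H=1] → run E
t=7: vr[A=512/263 B=1024/1277 C=2048/2501 E=2048/1991 H=1] → run B
t=8: vr[A=512/263 B=2048/1277 C=2048/2501 E=2048/1991 H=1] → run C
t=9: vr[A=512/263 B=2048/1277 C=3072/2501 E=2048/1991 H=1] → run H
t=10: vr[A=512/263 B=2048/1277 C=3072/2501 E=2048/1991 H=2] → run E
t=11: vr[A=512/263 B=2048/1277 C=3072/2501 E=3072/1991 H=2] → run C
t=12: vr[A=512/263 B=2048/1277 C=4096/2501 E=3072/1991 H=2] → run E
t=13: vr[A=512/263 B=2048/1277 C=4096/2501 E=4096/1991 H=2] → run B
t=14: vr[A=512/263 B=3072/1277 C=4096/2501 E=4096/1991 H=2] → run C
t=15: vr[A=512/263 B=3072/1277 C=5120/2501 E=4096/1991 H=2] → run A
t=16: vr[A=1024/263 B=3072/1277 C=5120/2501 E=4096/1991 H=2] → run H
t=17: vr[A=1024/263 B=3072/1277 C=5120/2501 E=4096/1991 H=3] → run C
t=18: vr[A=1024/263 B=3072/1277 C=6144/2501 E=4096/1991 H=3] → run E
t=19: vr[A=1024/263 B=3072/1277 C=6144/2501 E=5120/1991 H=3] → run B
t=20: vr[A=1024/263 B=4096/1277 C=6144/2501 E=5120/1991 H=3] → run C
t=21: vr[A=1024/263 B=4096/1277 E=5120/1991 H=3] → run E
t=22: vr[A=1024/263 B=4096/1277 E=6144/1991 H=3] → run H
t=23: vr[A=1024/263 B=4096/1277 E=6144/1991 H=4] → run E
t=24: vr[A=1024/263 B=4096/1277 E=7168/1991 H=4] → run B
t=25: vr[A=1024/263 B=5120/1277 E=7168/1991 H=4] → run E
t=26: vr[A=1024/263 B=5120/1277 H=4] → run A
t=27: vr[A=1536/263 B=5120/1277 H=4] → run H
t=28: vr[A=1536/263 B=5120/1277 H=5] → run B
t=29: vr[A=1536/263 B=6144/1277 H=5] → run B
t=30: vr[A=1536/263 B=7168/1277 H=5] → run H
t=31: vr[A=1536/263 B=7168/1277 H=6] → run B
t=32: vr[A=1536/263 H=6] → run A
t=33: vr[A=2048/263 H=6] → run H
t=34: vr[A=2048/263 H=7] → run H
t=35: vr[A=2048/263] → run A
t=36: vr[A=2560/263] → run A
t=37: vr[A=3072/263] → run A
t=38: (idle)
t=39: (idle)

context switches = 34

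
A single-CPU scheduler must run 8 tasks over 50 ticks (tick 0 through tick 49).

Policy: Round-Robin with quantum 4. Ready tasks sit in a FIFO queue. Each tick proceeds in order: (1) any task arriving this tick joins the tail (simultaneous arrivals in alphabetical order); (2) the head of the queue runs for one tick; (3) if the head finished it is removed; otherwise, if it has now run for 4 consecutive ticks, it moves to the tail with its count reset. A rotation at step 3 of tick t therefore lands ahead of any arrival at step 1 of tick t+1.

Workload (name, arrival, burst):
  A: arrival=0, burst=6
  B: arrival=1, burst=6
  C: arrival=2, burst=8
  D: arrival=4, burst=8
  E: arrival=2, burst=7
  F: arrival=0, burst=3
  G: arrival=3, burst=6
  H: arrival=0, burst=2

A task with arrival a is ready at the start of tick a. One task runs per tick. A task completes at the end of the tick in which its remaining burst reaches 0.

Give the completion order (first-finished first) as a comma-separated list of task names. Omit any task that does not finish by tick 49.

completion order = F, H, A, B, C, E, G, D

t=0: queue=[A,F,H] q_used=0 → run A
t=1: queue=[A,F,H,B] q_used=1 → run A
t=2: queue=[A,F,H,B,C,E] q_used=2 → run A
t=3: queue=[A,F,H,B,C,E,G] q_used=3 → run A
t=4: queue=[F,H,B,C,E,G,A,D] q_used=0 → run F
t=5: queue=[F,H,B,C,E,G,A,D] q_used=1 → run F
t=6: queue=[F,H,B,C,E,G,A,D] q_used=2 → run F
t=7: queue=[H,B,C,E,G,A,D] q_used=0 → run H
t=8: queue=[H,B,C,E,G,A,D] q_used=1 → run H
t=9: queue=[B,C,E,G,A,D] q_used=0 → run B
t=10: queue=[B,C,E,G,A,D] q_used=1 → run B
t=11: queue=[B,C,E,G,A,D] q_used=2 → run B
t=12: queue=[B,C,E,G,A,D] q_used=3 → run B
t=13: queue=[C,E,G,A,D,B] q_used=0 → run C
t=14: queue=[C,E,G,A,D,B] q_used=1 → run C
t=15: queue=[C,E,G,A,D,B] q_used=2 → run C
t=16: queue=[C,E,G,A,D,B] q_used=3 → run C
t=17: queue=[E,G,A,D,B,C] q_used=0 → run E
t=18: queue=[E,G,A,D,B,C] q_used=1 → run E
t=19: queue=[E,G,A,D,B,C] q_used=2 → run E
t=20: queue=[E,G,A,D,B,C] q_used=3 → run E
t=21: queue=[G,A,D,B,C,E] q_used=0 → run G
t=22: queue=[G,A,D,B,C,E] q_used=1 → run G
t=23: queue=[G,A,D,B,C,E] q_used=2 → run G
t=24: queue=[G,A,D,B,C,E] q_used=3 → run G
t=25: queue=[A,D,B,C,E,G] q_used=0 → run A
t=26: queue=[A,D,B,C,E,G] q_used=1 → run A
t=27: queue=[D,B,C,E,G] q_used=0 → run D
t=28: queue=[D,B,C,E,G] q_used=1 → run D
t=29: queue=[D,B,C,E,G] q_used=2 → run D
t=30: queue=[D,B,C,E,G] q_used=3 → run D
t=31: queue=[B,C,E,G,D] q_used=0 → run B
t=32: queue=[B,C,E,G,D] q_used=1 → run B
t=33: queue=[C,E,G,D] q_used=0 → run C
t=34: queue=[C,E,G,D] q_used=1 → run C
t=35: queue=[C,E,G,D] q_used=2 → run C
t=36: queue=[C,E,G,D] q_used=3 → run C
t=37: queue=[E,G,D] q_used=0 → run E
t=38: queue=[E,G,D] q_used=1 → run E
t=39: queue=[E,G,D] q_used=2 → run E
t=40: queue=[G,D] q_used=0 → run G
t=41: queue=[G,D] q_used=1 → run G
t=42: queue=[D] q_used=0 → run D
t=43: queue=[D] q_used=1 → run D
t=44: queue=[D] q_used=2 → run D
t=45: queue=[D] q_used=3 → run D
t=46: (idle)
t=47: (idle)
t=48: (idle)
t=49: (idle)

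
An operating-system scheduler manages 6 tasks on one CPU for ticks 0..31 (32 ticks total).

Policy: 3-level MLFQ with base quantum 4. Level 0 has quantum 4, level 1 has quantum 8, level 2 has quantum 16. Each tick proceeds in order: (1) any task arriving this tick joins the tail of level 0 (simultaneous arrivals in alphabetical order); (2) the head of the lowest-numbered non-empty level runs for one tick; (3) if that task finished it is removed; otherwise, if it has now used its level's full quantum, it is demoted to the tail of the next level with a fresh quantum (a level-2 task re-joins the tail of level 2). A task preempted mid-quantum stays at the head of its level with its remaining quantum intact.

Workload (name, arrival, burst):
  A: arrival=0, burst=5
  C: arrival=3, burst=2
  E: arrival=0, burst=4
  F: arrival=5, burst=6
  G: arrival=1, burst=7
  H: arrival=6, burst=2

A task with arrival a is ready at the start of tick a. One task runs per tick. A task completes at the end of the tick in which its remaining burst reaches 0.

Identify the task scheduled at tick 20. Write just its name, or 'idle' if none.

t=0: L0/L1/L2 = AE/-/- → run A
t=1: L0/L1/L2 = AEG/-/- → run A
t=2: L0/L1/L2 = AEG/-/- → run A
t=3: L0/L1/L2 = AEGC/-/- → run A
t=4: L0/L1/L2 = EGC/A/- → run E
t=5: L0/L1/L2 = EGCF/A/- → run E
t=6: L0/L1/L2 = EGCFH/A/- → run E
t=7: L0/L1/L2 = EGCFH/A/- → run E
t=8: L0/L1/L2 = GCFH/A/- → run G
t=9: L0/L1/L2 = GCFH/A/- → run G
t=10: L0/L1/L2 = GCFH/A/- → run G
t=11: L0/L1/L2 = GCFH/A/- → run G
t=12: L0/L1/L2 = CFH/AG/- → run C
t=13: L0/L1/L2 = CFH/AG/- → run C
t=14: L0/L1/L2 = FH/AG/- → run F
t=15: L0/L1/L2 = FH/AG/- → run F
t=16: L0/L1/L2 = FH/AG/- → run F
t=17: L0/L1/L2 = FH/AG/- → run F
t=18: L0/L1/L2 = H/AGF/- → run H
t=19: L0/L1/L2 = H/AGF/- → run H
t=20: L0/L1/L2 = -/AGF/- → run A
t=21: L0/L1/L2 = -/GF/- → run G
t=22: L0/L1/L2 = -/GF/- → run G
t=23: L0/L1/L2 = -/GF/- → run G
t=24: L0/L1/L2 = -/F/- → run F
t=25: L0/L1/L2 = -/F/- → run F
t=26: (idle)
t=27: (idle)
t=28: (idle)
t=29: (idle)
t=30: (idle)
t=31: (idle)

running at tick 20 = A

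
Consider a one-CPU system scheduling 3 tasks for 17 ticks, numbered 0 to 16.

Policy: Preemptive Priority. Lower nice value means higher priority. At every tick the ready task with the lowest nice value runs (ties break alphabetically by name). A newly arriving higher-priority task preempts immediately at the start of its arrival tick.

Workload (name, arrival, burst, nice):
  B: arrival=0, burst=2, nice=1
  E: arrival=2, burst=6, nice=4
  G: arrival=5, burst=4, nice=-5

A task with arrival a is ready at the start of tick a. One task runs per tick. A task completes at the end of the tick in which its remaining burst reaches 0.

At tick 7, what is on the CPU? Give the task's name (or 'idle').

running at tick 7 = G

t=0: ready={B} → run B
t=1: ready={B} → run B
t=2: ready={E} → run E
t=3: ready={E} → run E
t=4: ready={E} → run E
t=5: ready={E,G} → run G
t=6: ready={E,G} → run G
t=7: ready={E,G} → run G
t=8: ready={E,G} → run G
t=9: ready={E} → run E
t=10: ready={E} → run E
t=11: ready={E} → run E
t=12: (idle)
t=13: (idle)
t=14: (idle)
t=15: (idle)
t=16: (idle)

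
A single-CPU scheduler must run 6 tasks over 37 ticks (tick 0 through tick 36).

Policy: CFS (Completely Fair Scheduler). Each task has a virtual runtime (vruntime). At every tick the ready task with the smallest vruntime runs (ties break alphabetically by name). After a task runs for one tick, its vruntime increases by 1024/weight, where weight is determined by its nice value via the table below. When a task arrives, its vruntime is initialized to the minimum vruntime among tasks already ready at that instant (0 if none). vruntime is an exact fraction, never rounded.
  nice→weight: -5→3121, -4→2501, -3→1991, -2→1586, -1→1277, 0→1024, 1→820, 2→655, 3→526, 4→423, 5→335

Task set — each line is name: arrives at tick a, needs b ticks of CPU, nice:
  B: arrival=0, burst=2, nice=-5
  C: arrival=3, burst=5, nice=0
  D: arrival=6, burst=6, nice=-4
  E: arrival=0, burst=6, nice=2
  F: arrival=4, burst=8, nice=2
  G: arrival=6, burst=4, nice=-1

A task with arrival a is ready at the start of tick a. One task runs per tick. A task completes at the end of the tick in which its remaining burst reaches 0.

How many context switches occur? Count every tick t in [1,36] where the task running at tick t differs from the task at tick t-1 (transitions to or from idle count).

context switches = 28

t=0: vr[B=0 E=0] → run B
t=1: vr[B=1024/3121 E=0] → run E
t=2: vr[B=1024/3121 E=1024/655] → run B
t=3: vr[C=1024/655 E=1024/655] → run C
t=4: vr[C=1679/655 E=1024/655 F=1024/655] → run E
t=5: vr[C=1679/655 E=2048/655 F=1024/655] → run F
t=6: vr[C=1679/655 D=1679/655 E=2048/655 F=2048/655 G=1679/655] → run C
t=7: vr[C=2334/655 D=1679/655 E=2048/655 F=2048/655 G=1679/655] → run D
t=8: vr[C=2334/655 D=4869899/1638155 E=2048/655 F=2048/655 G=1679/655] → run G
t=9: vr[C=2334/655 D=4869899/1638155 E=2048/655 F=2048/655 G=2814803/836435] → run D
t=10: vr[C=2334/655 D=5540619/1638155 E=2048/655 F=2048/655 G=2814803/836435] → run E
t=11: vr[C=2334/655 D=5540619/1638155 E=3072/655 F=2048/655 G=2814803/836435] → run F
t=12: vr[C=2334/655 D=5540619/1638155 E=3072/655 F=3072/655 G=2814803/836435] → run G
t=13: vr[C=2334/655 D=5540619/1638155 E=3072/655 F=3072/655 G=3485523/836435] → run D
t=14: vr[C=2334/655 D=6211339/1638155 E=3072/655 F=3072/655 G=3485523/836435] → run C
t=15: vr[C=2989/655 D=6211339/1638155 E=3072/655 F=3072/655 G=3485523/836435] → run D
t=16: vr[C=2989/655 D=6882059/1638155 E=3072/655 F=3072/655 G=3485523/836435] → run G
t=17: vr[C=2989/655 D=6882059/1638155 E=3072/655 F=3072/655 G=4156243/836435] → run D
t=18: vr[C=2989/655 D=7552779/1638155 E=3072/655 F=3072/655 G=4156243/836435] → run C
t=19: vr[C=3644/655 D=7552779/1638155 E=3072/655 F=3072/655 G=4156243/836435] → run D
t=20: vr[C=3644/655 E=3072/655 F=3072/655 G=4156243/836435] → run E
t=21: vr[C=3644/655 E=4096/655 F=3072/655 G=4156243/836435] → run F
t=22: vr[C=3644/655 E=4096/655 F=4096/655 G=4156243/836435] → run G
t=23: vr[C=3644/655 E=4096/655 F=4096/655] → run C
t=24: vr[E=4096/655 F=4096/655] → run E
t=25: vr[E=1024/131 F=4096/655] → run F
t=26: vr[E=1024/131 F=1024/131] → run E
t=27: vr[F=1024/131] → run F
t=28: vr[F=6144/655] → run F
t=29: vr[F=7168/655] → run F
t=30: vr[F=8192/655] → run F
t=31: (idle)
t=32: (idle)
t=33: (idle)
t=34: (idle)
t=35: (idle)
t=36: (idle)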